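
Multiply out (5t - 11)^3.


Expand (5t - 11)^3 by repeated multiplication:
  (5t - 11)^2 = 25t^2 - 110t + 121
= 125t^3 - 825t^2 + 1815t - 1331


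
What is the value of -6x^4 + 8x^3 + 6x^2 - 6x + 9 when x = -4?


Using direct substitution:
  -6 * (-4)^4 = -1536
  8 * (-4)^3 = -512
  6 * (-4)^2 = 96
  -6 * (-4)^1 = 24
  constant: 9
Sum = -1536 - 512 + 96 + 24 + 9 = -1919


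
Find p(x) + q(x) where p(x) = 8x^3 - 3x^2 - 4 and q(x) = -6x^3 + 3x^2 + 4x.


Align terms by degree and add:
  8x^3 - 3x^2 - 4
  -6x^3 + 3x^2 + 4x
= 2x^3 + 4x - 4


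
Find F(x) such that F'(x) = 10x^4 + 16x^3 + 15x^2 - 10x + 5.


Reverse power rule on each term:
  ∫ 10x^4 dx = 2x^5
  ∫ 16x^3 dx = 4x^4
  ∫ 15x^2 dx = 5x^3
  ∫ -10x dx = -5x^2
  ∫ 5 dx = 5x
F(x) = 2x^5 + 4x^4 + 5x^3 - 5x^2 + 5x + C


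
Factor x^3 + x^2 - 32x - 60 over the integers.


Try integer roots (divisors of -60). x=-5: p(-5)=0.
Divide out (x + 5): quotient is x^2 - 4x - 12.
Factor the quadratic: (x - 6)(x + 2)
Result: (x + 5)(x - 6)(x + 2)


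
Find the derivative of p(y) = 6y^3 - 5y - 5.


Apply the power rule term by term:
  d/dy(6y^3) = 18y^2
  d/dy(-5y) = -5
  d/dy(-5) = 0
p'(y) = 18y^2 - 5


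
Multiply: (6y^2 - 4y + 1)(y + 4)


Distribute each term of the first polynomial:
  (6y^2)(y + 4) = 6y^3 + 24y^2
  (-4y)(y + 4) = -4y^2 - 16y
  (1)(y + 4) = y + 4
Sum: 6y^3 + 20y^2 - 15y + 4


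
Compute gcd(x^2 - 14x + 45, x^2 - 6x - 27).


Factor each:
  x^2 - 14x + 45 = (x - 9)(x - 5)
  x^2 - 6x - 27 = (x - 9)(x + 3)
Common monic factor: x - 9


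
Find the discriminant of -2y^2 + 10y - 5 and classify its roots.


D = b^2 - 4ac = (10)^2 - 4(-2)(-5) = 100 - 40 = 60
Since D > 0: two distinct irrational roots


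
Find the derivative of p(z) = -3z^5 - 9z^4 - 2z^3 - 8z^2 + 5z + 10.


Apply the power rule term by term:
  d/dz(-3z^5) = -15z^4
  d/dz(-9z^4) = -36z^3
  d/dz(-2z^3) = -6z^2
  d/dz(-8z^2) = -16z
  d/dz(5z) = 5
  d/dz(10) = 0
p'(z) = -15z^4 - 36z^3 - 6z^2 - 16z + 5


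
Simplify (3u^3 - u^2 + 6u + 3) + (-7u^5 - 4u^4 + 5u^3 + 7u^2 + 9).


Align terms by degree and add:
  3u^3 - u^2 + 6u + 3
  -7u^5 - 4u^4 + 5u^3 + 7u^2 + 9
= -7u^5 - 4u^4 + 8u^3 + 6u^2 + 6u + 12


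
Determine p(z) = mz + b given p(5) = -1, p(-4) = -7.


p(z) = mz + b. Using p(5)=-1, p(-4)=-7:
m = (-1 + 7)/(5 + 4) = 6/9 = 2/3
b = -1 - m*(5) = -1 - 10/3 = -13/3
p(z) = (2/3)z - (13/3)


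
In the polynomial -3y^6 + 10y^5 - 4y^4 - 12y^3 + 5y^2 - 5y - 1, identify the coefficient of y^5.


Read off the coefficient of y^5: 10


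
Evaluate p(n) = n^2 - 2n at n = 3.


Using direct substitution:
  1 * (3)^2 = 9
  -2 * (3)^1 = -6
  constant: 0
Sum = 9 - 6 + 0 = 3


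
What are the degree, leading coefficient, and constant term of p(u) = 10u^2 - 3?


Highest power of u is 2, with coefficient 10. Constant term is -3.
Degree = 2, leading coefficient = 10, constant term = -3


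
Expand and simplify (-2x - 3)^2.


Expand (-2x - 3)^2 by repeated multiplication:
= 4x^2 + 12x + 9


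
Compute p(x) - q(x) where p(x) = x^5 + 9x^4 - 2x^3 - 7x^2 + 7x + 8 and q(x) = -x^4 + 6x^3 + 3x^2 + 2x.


Distribute the minus sign:
  (x^5 + 9x^4 - 2x^3 - 7x^2 + 7x + 8)
- (-x^4 + 6x^3 + 3x^2 + 2x)
Negate second polynomial: x^4 - 6x^3 - 3x^2 - 2x
Add: x^5 + 10x^4 - 8x^3 - 10x^2 + 5x + 8


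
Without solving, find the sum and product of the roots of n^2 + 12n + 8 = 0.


For an^2+bn+c=0: sum = -b/a, product = c/a.
a=1, b=12, c=8
Sum = -(12)/1 = -12
Product = (8)/1 = 8


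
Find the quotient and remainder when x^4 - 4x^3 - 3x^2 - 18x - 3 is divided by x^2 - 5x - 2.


(x^4 - 4x^3 - 3x^2 - 18x - 3) / (x^2 - 5x - 2)
Step 1: x^2 * (x^2 - 5x - 2) = x^4 - 5x^3 - 2x^2; subtract.
Step 2: x * (x^2 - 5x - 2) = x^3 - 5x^2 - 2x; subtract.
Step 3: 4 * (x^2 - 5x - 2) = 4x^2 - 20x - 8; subtract.
Quotient: x^2 + x + 4, Remainder: 4x + 5


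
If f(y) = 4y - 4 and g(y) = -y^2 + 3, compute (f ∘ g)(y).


Substitute g(y) into f:
f(g(y)) = 4*(-y^2 + 3) + (-4)
Expand and combine: -4y^2 + 8


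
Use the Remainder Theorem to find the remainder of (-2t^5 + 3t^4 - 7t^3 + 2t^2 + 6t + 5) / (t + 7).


By the Remainder Theorem, the remainder equals p(-7):
  -2*(-7)^5 = 33614
  3*(-7)^4 = 7203
  -7*(-7)^3 = 2401
  2*(-7)^2 = 98
  6*(-7)^1 = -42
  constant: 5
Sum: 33614 + 7203 + 2401 + 98 - 42 + 5 = 43279


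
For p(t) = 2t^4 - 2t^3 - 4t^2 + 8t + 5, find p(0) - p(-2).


p(0) = 5
p(-2) = 21
p(0) - p(-2) = 5 - 21 = -16


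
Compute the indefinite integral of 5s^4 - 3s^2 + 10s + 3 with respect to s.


Reverse power rule on each term:
  ∫ 5s^4 ds = s^5
  ∫ -3s^2 ds = -s^3
  ∫ 10s ds = 5s^2
  ∫ 3 ds = 3s
F(s) = s^5 - s^3 + 5s^2 + 3s + C


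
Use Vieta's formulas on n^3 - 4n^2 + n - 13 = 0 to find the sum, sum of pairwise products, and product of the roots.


Monic cubic n^3+bn^2+cn+d=0: sum=-b, pairwise sum=c, product=-d.
b=-4, c=1, d=-13
r1+r2+r3 = 4
r1r2+r1r3+r2r3 = 1
r1r2r3 = 13


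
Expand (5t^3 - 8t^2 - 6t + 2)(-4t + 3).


Distribute each term of the first polynomial:
  (5t^3)(-4t + 3) = -20t^4 + 15t^3
  (-8t^2)(-4t + 3) = 32t^3 - 24t^2
  (-6t)(-4t + 3) = 24t^2 - 18t
  (2)(-4t + 3) = -8t + 6
Sum: -20t^4 + 47t^3 - 26t + 6


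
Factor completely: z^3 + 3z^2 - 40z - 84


Try integer roots (divisors of -84). z=6: p(6)=0.
Divide out (z - 6): quotient is z^2 + 9z + 14.
Factor the quadratic: (z + 2)(z + 7)
Result: (z - 6)(z + 2)(z + 7)


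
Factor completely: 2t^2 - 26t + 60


Roots satisfy r1 + r2 = -b/a = 13 and r1*r2 = c/a = 30.
So r1 = 10, r2 = 3.
2t^2 - 26t + 60 = 2(t - r1)(t - r2) = 2(t - 10)(t - 3)


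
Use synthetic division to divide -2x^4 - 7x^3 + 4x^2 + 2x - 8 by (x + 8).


Synthetic division with c = -8. Coefficients: -2, -7, 4, 2, -8
Bring down -2.
  -2 * -8 = 16; 16 - 7 = 9
  9 * -8 = -72; -72 + 4 = -68
  -68 * -8 = 544; 544 + 2 = 546
  546 * -8 = -4368; -4368 - 8 = -4376
Quotient: -2x^3 + 9x^2 - 68x + 546, Remainder: -4376


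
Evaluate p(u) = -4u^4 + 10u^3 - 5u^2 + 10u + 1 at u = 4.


Using direct substitution:
  -4 * (4)^4 = -1024
  10 * (4)^3 = 640
  -5 * (4)^2 = -80
  10 * (4)^1 = 40
  constant: 1
Sum = -1024 + 640 - 80 + 40 + 1 = -423


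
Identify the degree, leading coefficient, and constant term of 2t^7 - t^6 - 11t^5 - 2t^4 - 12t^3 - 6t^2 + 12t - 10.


Highest power of t is 7, with coefficient 2. Constant term is -10.
Degree = 7, leading coefficient = 2, constant term = -10


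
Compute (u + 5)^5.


Expand (u + 5)^5 by repeated multiplication:
  (u + 5)^2 = u^2 + 10u + 25
  (u + 5)^3 = u^3 + 15u^2 + 75u + 125
  (u + 5)^4 = u^4 + 20u^3 + 150u^2 + 500u + 625
= u^5 + 25u^4 + 250u^3 + 1250u^2 + 3125u + 3125


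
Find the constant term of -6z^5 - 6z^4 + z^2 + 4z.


Read off the constant term: 0


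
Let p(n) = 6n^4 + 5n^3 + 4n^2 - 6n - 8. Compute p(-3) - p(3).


p(-3) = 397
p(3) = 631
p(-3) - p(3) = 397 - 631 = -234


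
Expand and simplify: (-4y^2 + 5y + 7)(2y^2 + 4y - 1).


Distribute each term of the first polynomial:
  (-4y^2)(2y^2 + 4y - 1) = -8y^4 - 16y^3 + 4y^2
  (5y)(2y^2 + 4y - 1) = 10y^3 + 20y^2 - 5y
  (7)(2y^2 + 4y - 1) = 14y^2 + 28y - 7
Sum: -8y^4 - 6y^3 + 38y^2 + 23y - 7


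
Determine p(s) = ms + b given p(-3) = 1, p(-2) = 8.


p(s) = ms + b. Using p(-3)=1, p(-2)=8:
m = (1 - 8)/(-3 + 2) = -7/-1 = 7
b = 1 - m*(-3) = 1 + 21 = 22
p(s) = 7s + 22


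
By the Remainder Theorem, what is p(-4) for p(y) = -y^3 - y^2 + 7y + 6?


By the Remainder Theorem, the remainder equals p(-4):
  -1*(-4)^3 = 64
  -1*(-4)^2 = -16
  7*(-4)^1 = -28
  constant: 6
Sum: 64 - 16 - 28 + 6 = 26


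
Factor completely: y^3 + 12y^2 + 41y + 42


Try integer roots (divisors of 42). y=-3: p(-3)=0.
Divide out (y + 3): quotient is y^2 + 9y + 14.
Factor the quadratic: (y + 2)(y + 7)
Result: (y + 3)(y + 2)(y + 7)


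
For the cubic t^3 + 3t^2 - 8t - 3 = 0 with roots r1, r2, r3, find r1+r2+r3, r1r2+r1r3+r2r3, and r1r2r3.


Monic cubic t^3+bt^2+ct+d=0: sum=-b, pairwise sum=c, product=-d.
b=3, c=-8, d=-3
r1+r2+r3 = -3
r1r2+r1r3+r2r3 = -8
r1r2r3 = 3


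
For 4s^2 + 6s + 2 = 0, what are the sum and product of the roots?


For as^2+bs+c=0: sum = -b/a, product = c/a.
a=4, b=6, c=2
Sum = -(6)/4 = -3/2
Product = (2)/4 = 1/2


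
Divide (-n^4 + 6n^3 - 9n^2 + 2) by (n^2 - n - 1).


(-n^4 + 6n^3 - 9n^2 + 2) / (n^2 - n - 1)
Step 1: -n^2 * (n^2 - n - 1) = -n^4 + n^3 + n^2; subtract.
Step 2: 5n * (n^2 - n - 1) = 5n^3 - 5n^2 - 5n; subtract.
Step 3: -5 * (n^2 - n - 1) = -5n^2 + 5n + 5; subtract.
Quotient: -n^2 + 5n - 5, Remainder: -3


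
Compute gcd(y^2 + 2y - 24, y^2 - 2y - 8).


Factor each:
  y^2 + 2y - 24 = (y - 4)(y + 6)
  y^2 - 2y - 8 = (y - 4)(y + 2)
Common monic factor: y - 4


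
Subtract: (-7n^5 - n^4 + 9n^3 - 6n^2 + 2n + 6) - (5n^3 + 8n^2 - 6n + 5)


Distribute the minus sign:
  (-7n^5 - n^4 + 9n^3 - 6n^2 + 2n + 6)
- (5n^3 + 8n^2 - 6n + 5)
Negate second polynomial: -5n^3 - 8n^2 + 6n - 5
Add: -7n^5 - n^4 + 4n^3 - 14n^2 + 8n + 1


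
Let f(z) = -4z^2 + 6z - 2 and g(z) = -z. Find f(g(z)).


Substitute g(z) into f:
f(g(z)) = -4*(-z)^2 + 6*(-z) + (-2)
(-z)^2 = z^2
Expand and combine: -4z^2 - 6z - 2


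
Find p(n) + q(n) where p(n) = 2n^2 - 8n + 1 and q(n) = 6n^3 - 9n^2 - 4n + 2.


Align terms by degree and add:
  2n^2 - 8n + 1
+ 6n^3 - 9n^2 - 4n + 2
= 6n^3 - 7n^2 - 12n + 3


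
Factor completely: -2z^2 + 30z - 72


Roots satisfy r1 + r2 = -b/a = 15 and r1*r2 = c/a = 36.
So r1 = 12, r2 = 3.
-2z^2 + 30z - 72 = -2(z - r1)(z - r2) = -2(z - 12)(z - 3)


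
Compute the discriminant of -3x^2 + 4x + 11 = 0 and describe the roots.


D = b^2 - 4ac = (4)^2 - 4(-3)(11) = 16 + 132 = 148
Since D > 0: two distinct irrational roots


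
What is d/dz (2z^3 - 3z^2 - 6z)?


Apply the power rule term by term:
  d/dz(2z^3) = 6z^2
  d/dz(-3z^2) = -6z
  d/dz(-6z) = -6
p'(z) = 6z^2 - 6z - 6


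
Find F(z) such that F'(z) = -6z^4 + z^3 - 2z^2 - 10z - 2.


Reverse power rule on each term:
  ∫ -6z^4 dz = -(6/5)z^5
  ∫ z^3 dz = (1/4)z^4
  ∫ -2z^2 dz = -(2/3)z^3
  ∫ -10z dz = -5z^2
  ∫ -2 dz = -2z
F(z) = -(6/5)z^5 + (1/4)z^4 - (2/3)z^3 - 5z^2 - 2z + C


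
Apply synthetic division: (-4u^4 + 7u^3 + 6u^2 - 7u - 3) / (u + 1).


Synthetic division with c = -1. Coefficients: -4, 7, 6, -7, -3
Bring down -4.
  -4 * -1 = 4; 4 + 7 = 11
  11 * -1 = -11; -11 + 6 = -5
  -5 * -1 = 5; 5 - 7 = -2
  -2 * -1 = 2; 2 - 3 = -1
Quotient: -4u^3 + 11u^2 - 5u - 2, Remainder: -1


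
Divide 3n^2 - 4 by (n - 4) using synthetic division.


Synthetic division with c = 4. Coefficients: 3, 0, -4
Bring down 3.
  3 * 4 = 12; 12 + 0 = 12
  12 * 4 = 48; 48 - 4 = 44
Quotient: 3n + 12, Remainder: 44


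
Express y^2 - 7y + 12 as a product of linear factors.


Roots satisfy r1 + r2 = -b/a = 7 and r1*r2 = c/a = 12.
So r1 = 3, r2 = 4.
y^2 - 7y + 12 = (y - r1)(y - r2) = (y - 3)(y - 4)


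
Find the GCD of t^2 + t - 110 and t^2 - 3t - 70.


Factor each:
  t^2 + t - 110 = (t - 10)(t + 11)
  t^2 - 3t - 70 = (t - 10)(t + 7)
Common monic factor: t - 10


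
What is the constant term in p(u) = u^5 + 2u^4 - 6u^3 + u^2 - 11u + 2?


Read off the constant term: 2


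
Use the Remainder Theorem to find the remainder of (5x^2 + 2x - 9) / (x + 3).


By the Remainder Theorem, the remainder equals p(-3):
  5*(-3)^2 = 45
  2*(-3)^1 = -6
  constant: -9
Sum: 45 - 6 - 9 = 30


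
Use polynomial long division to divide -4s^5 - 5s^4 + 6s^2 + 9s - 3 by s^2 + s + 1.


(-4s^5 - 5s^4 + 6s^2 + 9s - 3) / (s^2 + s + 1)
Step 1: -4s^3 * (s^2 + s + 1) = -4s^5 - 4s^4 - 4s^3; subtract.
Step 2: -s^2 * (s^2 + s + 1) = -s^4 - s^3 - s^2; subtract.
Step 3: 5s * (s^2 + s + 1) = 5s^3 + 5s^2 + 5s; subtract.
Step 4: 2 * (s^2 + s + 1) = 2s^2 + 2s + 2; subtract.
Quotient: -4s^3 - s^2 + 5s + 2, Remainder: 2s - 5


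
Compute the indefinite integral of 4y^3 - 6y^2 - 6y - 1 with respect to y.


Reverse power rule on each term:
  ∫ 4y^3 dy = y^4
  ∫ -6y^2 dy = -2y^3
  ∫ -6y dy = -3y^2
  ∫ -1 dy = -y
F(y) = y^4 - 2y^3 - 3y^2 - y + C


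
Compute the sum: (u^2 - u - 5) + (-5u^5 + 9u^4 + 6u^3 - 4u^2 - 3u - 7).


Align terms by degree and add:
  u^2 - u - 5
  -5u^5 + 9u^4 + 6u^3 - 4u^2 - 3u - 7
= -5u^5 + 9u^4 + 6u^3 - 3u^2 - 4u - 12


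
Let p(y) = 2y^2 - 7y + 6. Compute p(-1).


Using direct substitution:
  2 * (-1)^2 = 2
  -7 * (-1)^1 = 7
  constant: 6
Sum = 2 + 7 + 6 = 15


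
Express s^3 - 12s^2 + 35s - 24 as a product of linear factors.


Try integer roots (divisors of -24). s=8: p(8)=0.
Divide out (s - 8): quotient is s^2 - 4s + 3.
Factor the quadratic: (s - 1)(s - 3)
Result: (s - 8)(s - 1)(s - 3)


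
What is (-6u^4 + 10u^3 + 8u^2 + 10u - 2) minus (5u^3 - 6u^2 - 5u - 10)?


Distribute the minus sign:
  (-6u^4 + 10u^3 + 8u^2 + 10u - 2)
- (5u^3 - 6u^2 - 5u - 10)
Negate second polynomial: -5u^3 + 6u^2 + 5u + 10
Add: -6u^4 + 5u^3 + 14u^2 + 15u + 8


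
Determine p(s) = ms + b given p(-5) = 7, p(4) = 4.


p(s) = ms + b. Using p(-5)=7, p(4)=4:
m = (7 - 4)/(-5 - 4) = 3/-9 = -1/3
b = 7 - m*(-5) = 7 - 5/3 = 16/3
p(s) = -(1/3)s + (16/3)


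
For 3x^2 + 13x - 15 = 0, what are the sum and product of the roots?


For ax^2+bx+c=0: sum = -b/a, product = c/a.
a=3, b=13, c=-15
Sum = -(13)/3 = -13/3
Product = (-15)/3 = -5


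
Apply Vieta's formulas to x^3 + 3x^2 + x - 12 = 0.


Monic cubic x^3+bx^2+cx+d=0: sum=-b, pairwise sum=c, product=-d.
b=3, c=1, d=-12
r1+r2+r3 = -3
r1r2+r1r3+r2r3 = 1
r1r2r3 = 12


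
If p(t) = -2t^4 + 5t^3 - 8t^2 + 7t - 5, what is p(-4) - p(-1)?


p(-4) = -993
p(-1) = -27
p(-4) - p(-1) = -993 + 27 = -966


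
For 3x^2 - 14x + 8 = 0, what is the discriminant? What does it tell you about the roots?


D = b^2 - 4ac = (-14)^2 - 4(3)(8) = 196 - 96 = 100
Since D > 0: two distinct rational roots


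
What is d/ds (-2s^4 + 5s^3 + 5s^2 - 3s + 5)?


Apply the power rule term by term:
  d/ds(-2s^4) = -8s^3
  d/ds(5s^3) = 15s^2
  d/ds(5s^2) = 10s
  d/ds(-3s) = -3
  d/ds(5) = 0
p'(s) = -8s^3 + 15s^2 + 10s - 3


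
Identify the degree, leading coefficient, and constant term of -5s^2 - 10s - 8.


Highest power of s is 2, with coefficient -5. Constant term is -8.
Degree = 2, leading coefficient = -5, constant term = -8


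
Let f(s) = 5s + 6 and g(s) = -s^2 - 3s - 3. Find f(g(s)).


Substitute g(s) into f:
f(g(s)) = 5*(-s^2 - 3s - 3) + 6
Expand and combine: -5s^2 - 15s - 9


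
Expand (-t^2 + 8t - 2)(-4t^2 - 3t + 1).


Distribute each term of the first polynomial:
  (-t^2)(-4t^2 - 3t + 1) = 4t^4 + 3t^3 - t^2
  (8t)(-4t^2 - 3t + 1) = -32t^3 - 24t^2 + 8t
  (-2)(-4t^2 - 3t + 1) = 8t^2 + 6t - 2
Sum: 4t^4 - 29t^3 - 17t^2 + 14t - 2


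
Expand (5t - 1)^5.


Expand (5t - 1)^5 by repeated multiplication:
  (5t - 1)^2 = 25t^2 - 10t + 1
  (5t - 1)^3 = 125t^3 - 75t^2 + 15t - 1
  (5t - 1)^4 = 625t^4 - 500t^3 + 150t^2 - 20t + 1
= 3125t^5 - 3125t^4 + 1250t^3 - 250t^2 + 25t - 1


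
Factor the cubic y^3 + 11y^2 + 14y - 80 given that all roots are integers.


Try integer roots (divisors of -80). y=-8: p(-8)=0.
Divide out (y + 8): quotient is y^2 + 3y - 10.
Factor the quadratic: (y - 2)(y + 5)
Result: (y + 8)(y - 2)(y + 5)


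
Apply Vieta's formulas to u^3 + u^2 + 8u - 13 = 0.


Monic cubic u^3+bu^2+cu+d=0: sum=-b, pairwise sum=c, product=-d.
b=1, c=8, d=-13
r1+r2+r3 = -1
r1r2+r1r3+r2r3 = 8
r1r2r3 = 13


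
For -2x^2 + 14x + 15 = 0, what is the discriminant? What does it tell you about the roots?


D = b^2 - 4ac = (14)^2 - 4(-2)(15) = 196 + 120 = 316
Since D > 0: two distinct irrational roots


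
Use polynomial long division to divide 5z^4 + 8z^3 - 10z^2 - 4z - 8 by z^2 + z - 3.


(5z^4 + 8z^3 - 10z^2 - 4z - 8) / (z^2 + z - 3)
Step 1: 5z^2 * (z^2 + z - 3) = 5z^4 + 5z^3 - 15z^2; subtract.
Step 2: 3z * (z^2 + z - 3) = 3z^3 + 3z^2 - 9z; subtract.
Step 3: 2 * (z^2 + z - 3) = 2z^2 + 2z - 6; subtract.
Quotient: 5z^2 + 3z + 2, Remainder: 3z - 2


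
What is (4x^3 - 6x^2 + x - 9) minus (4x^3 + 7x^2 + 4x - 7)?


Distribute the minus sign:
  (4x^3 - 6x^2 + x - 9)
- (4x^3 + 7x^2 + 4x - 7)
Negate second polynomial: -4x^3 - 7x^2 - 4x + 7
Add: -13x^2 - 3x - 2


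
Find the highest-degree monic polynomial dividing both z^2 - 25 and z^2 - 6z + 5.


Factor each:
  z^2 - 25 = (z - 5)(z + 5)
  z^2 - 6z + 5 = (z - 5)(z - 1)
Common monic factor: z - 5


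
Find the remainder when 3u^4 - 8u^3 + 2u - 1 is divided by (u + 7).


By the Remainder Theorem, the remainder equals p(-7):
  3*(-7)^4 = 7203
  -8*(-7)^3 = 2744
  0*(-7)^2 = 0
  2*(-7)^1 = -14
  constant: -1
Sum: 7203 + 2744 + 0 - 14 - 1 = 9932


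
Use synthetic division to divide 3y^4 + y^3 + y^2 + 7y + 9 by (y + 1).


Synthetic division with c = -1. Coefficients: 3, 1, 1, 7, 9
Bring down 3.
  3 * -1 = -3; -3 + 1 = -2
  -2 * -1 = 2; 2 + 1 = 3
  3 * -1 = -3; -3 + 7 = 4
  4 * -1 = -4; -4 + 9 = 5
Quotient: 3y^3 - 2y^2 + 3y + 4, Remainder: 5


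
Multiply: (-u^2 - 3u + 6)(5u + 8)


Distribute each term of the first polynomial:
  (-u^2)(5u + 8) = -5u^3 - 8u^2
  (-3u)(5u + 8) = -15u^2 - 24u
  (6)(5u + 8) = 30u + 48
Sum: -5u^3 - 23u^2 + 6u + 48


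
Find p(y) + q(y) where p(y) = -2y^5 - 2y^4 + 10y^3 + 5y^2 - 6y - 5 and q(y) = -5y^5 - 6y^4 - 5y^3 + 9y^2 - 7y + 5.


Align terms by degree and add:
  -2y^5 - 2y^4 + 10y^3 + 5y^2 - 6y - 5
  -5y^5 - 6y^4 - 5y^3 + 9y^2 - 7y + 5
= -7y^5 - 8y^4 + 5y^3 + 14y^2 - 13y


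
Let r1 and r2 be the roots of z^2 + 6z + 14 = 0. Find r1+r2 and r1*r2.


For az^2+bz+c=0: sum = -b/a, product = c/a.
a=1, b=6, c=14
Sum = -(6)/1 = -6
Product = (14)/1 = 14


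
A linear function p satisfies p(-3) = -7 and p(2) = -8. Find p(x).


p(x) = mx + b. Using p(-3)=-7, p(2)=-8:
m = (-7 + 8)/(-3 - 2) = 1/-5 = -1/5
b = -7 - m*(-3) = -7 - 3/5 = -38/5
p(x) = -(1/5)x - (38/5)


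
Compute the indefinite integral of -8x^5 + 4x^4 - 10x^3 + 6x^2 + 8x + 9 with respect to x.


Reverse power rule on each term:
  ∫ -8x^5 dx = -(4/3)x^6
  ∫ 4x^4 dx = (4/5)x^5
  ∫ -10x^3 dx = -(5/2)x^4
  ∫ 6x^2 dx = 2x^3
  ∫ 8x dx = 4x^2
  ∫ 9 dx = 9x
F(x) = -(4/3)x^6 + (4/5)x^5 - (5/2)x^4 + 2x^3 + 4x^2 + 9x + C


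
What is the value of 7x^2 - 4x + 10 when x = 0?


Using direct substitution:
  7 * (0)^2 = 0
  -4 * (0)^1 = 0
  constant: 10
Sum = 0 + 0 + 10 = 10


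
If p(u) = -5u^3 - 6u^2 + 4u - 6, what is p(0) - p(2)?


p(0) = -6
p(2) = -62
p(0) - p(2) = -6 + 62 = 56


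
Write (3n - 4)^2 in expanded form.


Expand (3n - 4)^2 by repeated multiplication:
= 9n^2 - 24n + 16


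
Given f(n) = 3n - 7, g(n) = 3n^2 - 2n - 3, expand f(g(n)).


Substitute g(n) into f:
f(g(n)) = 3*(3n^2 - 2n - 3) + (-7)
Expand and combine: 9n^2 - 6n - 16


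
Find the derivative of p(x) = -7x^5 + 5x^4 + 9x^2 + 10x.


Apply the power rule term by term:
  d/dx(-7x^5) = -35x^4
  d/dx(5x^4) = 20x^3
  d/dx(9x^2) = 18x
  d/dx(10x) = 10
p'(x) = -35x^4 + 20x^3 + 18x + 10


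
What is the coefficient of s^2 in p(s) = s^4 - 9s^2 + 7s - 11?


Read off the coefficient of s^2: -9


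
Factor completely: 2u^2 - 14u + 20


Roots satisfy r1 + r2 = -b/a = 7 and r1*r2 = c/a = 10.
So r1 = 5, r2 = 2.
2u^2 - 14u + 20 = 2(u - r1)(u - r2) = 2(u - 5)(u - 2)


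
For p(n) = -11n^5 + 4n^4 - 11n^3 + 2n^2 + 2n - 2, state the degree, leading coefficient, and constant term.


Highest power of n is 5, with coefficient -11. Constant term is -2.
Degree = 5, leading coefficient = -11, constant term = -2


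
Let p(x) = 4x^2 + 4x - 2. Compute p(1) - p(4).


p(1) = 6
p(4) = 78
p(1) - p(4) = 6 - 78 = -72


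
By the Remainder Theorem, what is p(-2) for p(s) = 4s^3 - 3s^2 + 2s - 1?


By the Remainder Theorem, the remainder equals p(-2):
  4*(-2)^3 = -32
  -3*(-2)^2 = -12
  2*(-2)^1 = -4
  constant: -1
Sum: -32 - 12 - 4 - 1 = -49


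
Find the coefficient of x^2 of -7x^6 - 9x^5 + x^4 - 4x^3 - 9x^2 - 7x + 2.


Read off the coefficient of x^2: -9


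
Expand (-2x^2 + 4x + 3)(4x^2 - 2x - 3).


Distribute each term of the first polynomial:
  (-2x^2)(4x^2 - 2x - 3) = -8x^4 + 4x^3 + 6x^2
  (4x)(4x^2 - 2x - 3) = 16x^3 - 8x^2 - 12x
  (3)(4x^2 - 2x - 3) = 12x^2 - 6x - 9
Sum: -8x^4 + 20x^3 + 10x^2 - 18x - 9


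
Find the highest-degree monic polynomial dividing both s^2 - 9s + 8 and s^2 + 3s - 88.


Factor each:
  s^2 - 9s + 8 = (s - 8)(s - 1)
  s^2 + 3s - 88 = (s - 8)(s + 11)
Common monic factor: s - 8


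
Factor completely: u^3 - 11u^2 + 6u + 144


Try integer roots (divisors of 144). u=6: p(6)=0.
Divide out (u - 6): quotient is u^2 - 5u - 24.
Factor the quadratic: (u - 8)(u + 3)
Result: (u - 6)(u - 8)(u + 3)


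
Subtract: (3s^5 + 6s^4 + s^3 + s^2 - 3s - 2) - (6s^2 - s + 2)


Distribute the minus sign:
  (3s^5 + 6s^4 + s^3 + s^2 - 3s - 2)
- (6s^2 - s + 2)
Negate second polynomial: -6s^2 + s - 2
Add: 3s^5 + 6s^4 + s^3 - 5s^2 - 2s - 4


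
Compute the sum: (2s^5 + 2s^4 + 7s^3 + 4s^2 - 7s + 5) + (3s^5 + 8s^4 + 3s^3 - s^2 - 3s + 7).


Align terms by degree and add:
  2s^5 + 2s^4 + 7s^3 + 4s^2 - 7s + 5
+ 3s^5 + 8s^4 + 3s^3 - s^2 - 3s + 7
= 5s^5 + 10s^4 + 10s^3 + 3s^2 - 10s + 12


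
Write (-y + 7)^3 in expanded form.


Expand (-y + 7)^3 by repeated multiplication:
  (-y + 7)^2 = y^2 - 14y + 49
= -y^3 + 21y^2 - 147y + 343


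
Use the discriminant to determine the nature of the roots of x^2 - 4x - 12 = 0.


D = b^2 - 4ac = (-4)^2 - 4(1)(-12) = 16 + 48 = 64
Since D > 0: two distinct rational roots


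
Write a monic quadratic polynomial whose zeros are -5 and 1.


p(y) = (y + 5)(y - 1)
Expand: y^2 + 4y - 5


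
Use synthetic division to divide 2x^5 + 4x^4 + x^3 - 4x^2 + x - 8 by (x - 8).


Synthetic division with c = 8. Coefficients: 2, 4, 1, -4, 1, -8
Bring down 2.
  2 * 8 = 16; 16 + 4 = 20
  20 * 8 = 160; 160 + 1 = 161
  161 * 8 = 1288; 1288 - 4 = 1284
  1284 * 8 = 10272; 10272 + 1 = 10273
  10273 * 8 = 82184; 82184 - 8 = 82176
Quotient: 2x^4 + 20x^3 + 161x^2 + 1284x + 10273, Remainder: 82176


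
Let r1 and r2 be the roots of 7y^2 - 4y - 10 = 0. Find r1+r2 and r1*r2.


For ay^2+by+c=0: sum = -b/a, product = c/a.
a=7, b=-4, c=-10
Sum = -(-4)/7 = 4/7
Product = (-10)/7 = -10/7


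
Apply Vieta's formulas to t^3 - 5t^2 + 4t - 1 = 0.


Monic cubic t^3+bt^2+ct+d=0: sum=-b, pairwise sum=c, product=-d.
b=-5, c=4, d=-1
r1+r2+r3 = 5
r1r2+r1r3+r2r3 = 4
r1r2r3 = 1


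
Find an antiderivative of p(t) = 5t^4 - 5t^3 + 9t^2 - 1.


Reverse power rule on each term:
  ∫ 5t^4 dt = t^5
  ∫ -5t^3 dt = -(5/4)t^4
  ∫ 9t^2 dt = 3t^3
  ∫ -1 dt = -t
F(t) = t^5 - (5/4)t^4 + 3t^3 - t + C


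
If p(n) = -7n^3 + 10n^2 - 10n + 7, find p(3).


Using direct substitution:
  -7 * (3)^3 = -189
  10 * (3)^2 = 90
  -10 * (3)^1 = -30
  constant: 7
Sum = -189 + 90 - 30 + 7 = -122


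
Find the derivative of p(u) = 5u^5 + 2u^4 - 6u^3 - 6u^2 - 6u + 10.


Apply the power rule term by term:
  d/du(5u^5) = 25u^4
  d/du(2u^4) = 8u^3
  d/du(-6u^3) = -18u^2
  d/du(-6u^2) = -12u
  d/du(-6u) = -6
  d/du(10) = 0
p'(u) = 25u^4 + 8u^3 - 18u^2 - 12u - 6


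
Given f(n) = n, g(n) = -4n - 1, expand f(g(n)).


Substitute g(n) into f:
f(g(n)) = 1*(-4n - 1)
Expand and combine: -4n - 1


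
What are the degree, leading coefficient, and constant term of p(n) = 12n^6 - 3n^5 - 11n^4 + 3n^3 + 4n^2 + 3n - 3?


Highest power of n is 6, with coefficient 12. Constant term is -3.
Degree = 6, leading coefficient = 12, constant term = -3


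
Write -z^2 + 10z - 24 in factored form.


Roots satisfy r1 + r2 = -b/a = 10 and r1*r2 = c/a = 24.
So r1 = 6, r2 = 4.
-z^2 + 10z - 24 = -(z - r1)(z - r2) = -(z - 6)(z - 4)


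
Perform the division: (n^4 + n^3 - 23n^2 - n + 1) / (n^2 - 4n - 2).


(n^4 + n^3 - 23n^2 - n + 1) / (n^2 - 4n - 2)
Step 1: n^2 * (n^2 - 4n - 2) = n^4 - 4n^3 - 2n^2; subtract.
Step 2: 5n * (n^2 - 4n - 2) = 5n^3 - 20n^2 - 10n; subtract.
Step 3: -1 * (n^2 - 4n - 2) = -n^2 + 4n + 2; subtract.
Quotient: n^2 + 5n - 1, Remainder: 5n - 1


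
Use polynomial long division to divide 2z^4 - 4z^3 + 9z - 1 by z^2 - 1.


(2z^4 - 4z^3 + 9z - 1) / (z^2 - 1)
Step 1: 2z^2 * (z^2 - 1) = 2z^4 - 2z^2; subtract.
Step 2: -4z * (z^2 - 1) = -4z^3 + 4z; subtract.
Step 3: 2 * (z^2 - 1) = 2z^2 - 2; subtract.
Quotient: 2z^2 - 4z + 2, Remainder: 5z + 1


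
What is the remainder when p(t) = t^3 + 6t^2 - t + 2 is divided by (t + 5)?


By the Remainder Theorem, the remainder equals p(-5):
  1*(-5)^3 = -125
  6*(-5)^2 = 150
  -1*(-5)^1 = 5
  constant: 2
Sum: -125 + 150 + 5 + 2 = 32


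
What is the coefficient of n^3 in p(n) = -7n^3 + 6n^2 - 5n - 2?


Read off the coefficient of n^3: -7


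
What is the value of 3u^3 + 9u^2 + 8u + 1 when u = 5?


Using direct substitution:
  3 * (5)^3 = 375
  9 * (5)^2 = 225
  8 * (5)^1 = 40
  constant: 1
Sum = 375 + 225 + 40 + 1 = 641


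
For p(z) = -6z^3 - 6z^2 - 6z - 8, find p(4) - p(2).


p(4) = -512
p(2) = -92
p(4) - p(2) = -512 + 92 = -420


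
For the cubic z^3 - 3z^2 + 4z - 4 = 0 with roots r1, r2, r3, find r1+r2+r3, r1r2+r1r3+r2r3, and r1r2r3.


Monic cubic z^3+bz^2+cz+d=0: sum=-b, pairwise sum=c, product=-d.
b=-3, c=4, d=-4
r1+r2+r3 = 3
r1r2+r1r3+r2r3 = 4
r1r2r3 = 4


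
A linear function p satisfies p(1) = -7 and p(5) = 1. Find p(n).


p(n) = mn + b. Using p(1)=-7, p(5)=1:
m = (-7 - 1)/(1 - 5) = -8/-4 = 2
b = -7 - m*(1) = -7 - 2 = -9
p(n) = 2n - 9


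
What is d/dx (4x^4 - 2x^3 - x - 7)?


Apply the power rule term by term:
  d/dx(4x^4) = 16x^3
  d/dx(-2x^3) = -6x^2
  d/dx(-x) = -1
  d/dx(-7) = 0
p'(x) = 16x^3 - 6x^2 - 1


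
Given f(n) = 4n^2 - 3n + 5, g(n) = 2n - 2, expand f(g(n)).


Substitute g(n) into f:
f(g(n)) = 4*(2n - 2)^2 + (-3)*(2n - 2) + 5
(2n - 2)^2 = 4n^2 - 8n + 4
Expand and combine: 16n^2 - 38n + 27


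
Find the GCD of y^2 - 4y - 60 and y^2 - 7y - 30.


Factor each:
  y^2 - 4y - 60 = (y - 10)(y + 6)
  y^2 - 7y - 30 = (y - 10)(y + 3)
Common monic factor: y - 10


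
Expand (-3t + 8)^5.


Expand (-3t + 8)^5 by repeated multiplication:
  (-3t + 8)^2 = 9t^2 - 48t + 64
  (-3t + 8)^3 = -27t^3 + 216t^2 - 576t + 512
  (-3t + 8)^4 = 81t^4 - 864t^3 + 3456t^2 - 6144t + 4096
= -243t^5 + 3240t^4 - 17280t^3 + 46080t^2 - 61440t + 32768


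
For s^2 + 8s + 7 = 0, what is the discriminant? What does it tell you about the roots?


D = b^2 - 4ac = (8)^2 - 4(1)(7) = 64 - 28 = 36
Since D > 0: two distinct rational roots


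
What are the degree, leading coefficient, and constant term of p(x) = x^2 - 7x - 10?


Highest power of x is 2, with coefficient 1. Constant term is -10.
Degree = 2, leading coefficient = 1, constant term = -10


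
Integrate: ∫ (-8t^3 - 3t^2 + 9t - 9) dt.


Reverse power rule on each term:
  ∫ -8t^3 dt = -2t^4
  ∫ -3t^2 dt = -t^3
  ∫ 9t dt = (9/2)t^2
  ∫ -9 dt = -9t
F(t) = -2t^4 - t^3 + (9/2)t^2 - 9t + C


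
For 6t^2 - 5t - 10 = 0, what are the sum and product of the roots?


For at^2+bt+c=0: sum = -b/a, product = c/a.
a=6, b=-5, c=-10
Sum = -(-5)/6 = 5/6
Product = (-10)/6 = -5/3


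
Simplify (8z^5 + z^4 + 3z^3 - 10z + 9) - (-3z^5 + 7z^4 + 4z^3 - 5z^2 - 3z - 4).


Distribute the minus sign:
  (8z^5 + z^4 + 3z^3 - 10z + 9)
- (-3z^5 + 7z^4 + 4z^3 - 5z^2 - 3z - 4)
Negate second polynomial: 3z^5 - 7z^4 - 4z^3 + 5z^2 + 3z + 4
Add: 11z^5 - 6z^4 - z^3 + 5z^2 - 7z + 13


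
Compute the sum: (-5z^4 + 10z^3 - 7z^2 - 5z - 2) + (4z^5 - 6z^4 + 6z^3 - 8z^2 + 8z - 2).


Align terms by degree and add:
  -5z^4 + 10z^3 - 7z^2 - 5z - 2
+ 4z^5 - 6z^4 + 6z^3 - 8z^2 + 8z - 2
= 4z^5 - 11z^4 + 16z^3 - 15z^2 + 3z - 4


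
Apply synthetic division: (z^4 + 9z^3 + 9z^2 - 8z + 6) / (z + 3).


Synthetic division with c = -3. Coefficients: 1, 9, 9, -8, 6
Bring down 1.
  1 * -3 = -3; -3 + 9 = 6
  6 * -3 = -18; -18 + 9 = -9
  -9 * -3 = 27; 27 - 8 = 19
  19 * -3 = -57; -57 + 6 = -51
Quotient: z^3 + 6z^2 - 9z + 19, Remainder: -51


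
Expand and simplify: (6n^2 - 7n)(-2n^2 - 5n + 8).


Distribute each term of the first polynomial:
  (6n^2)(-2n^2 - 5n + 8) = -12n^4 - 30n^3 + 48n^2
  (-7n)(-2n^2 - 5n + 8) = 14n^3 + 35n^2 - 56n
Sum: -12n^4 - 16n^3 + 83n^2 - 56n


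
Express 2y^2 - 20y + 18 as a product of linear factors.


Roots satisfy r1 + r2 = -b/a = 10 and r1*r2 = c/a = 9.
So r1 = 1, r2 = 9.
2y^2 - 20y + 18 = 2(y - r1)(y - r2) = 2(y - 1)(y - 9)


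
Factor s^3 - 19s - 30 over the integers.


Try integer roots (divisors of -30). s=-3: p(-3)=0.
Divide out (s + 3): quotient is s^2 - 3s - 10.
Factor the quadratic: (s + 2)(s - 5)
Result: (s + 3)(s + 2)(s - 5)


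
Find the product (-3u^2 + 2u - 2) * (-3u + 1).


Distribute each term of the first polynomial:
  (-3u^2)(-3u + 1) = 9u^3 - 3u^2
  (2u)(-3u + 1) = -6u^2 + 2u
  (-2)(-3u + 1) = 6u - 2
Sum: 9u^3 - 9u^2 + 8u - 2


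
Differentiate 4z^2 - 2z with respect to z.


Apply the power rule term by term:
  d/dz(4z^2) = 8z
  d/dz(-2z) = -2
p'(z) = 8z - 2


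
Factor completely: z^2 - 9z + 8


Roots satisfy r1 + r2 = -b/a = 9 and r1*r2 = c/a = 8.
So r1 = 8, r2 = 1.
z^2 - 9z + 8 = (z - r1)(z - r2) = (z - 8)(z - 1)


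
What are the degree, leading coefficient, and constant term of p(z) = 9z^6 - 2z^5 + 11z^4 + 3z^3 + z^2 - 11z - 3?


Highest power of z is 6, with coefficient 9. Constant term is -3.
Degree = 6, leading coefficient = 9, constant term = -3


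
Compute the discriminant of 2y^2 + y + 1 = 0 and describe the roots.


D = b^2 - 4ac = (1)^2 - 4(2)(1) = 1 - 8 = -7
Since D < 0: two complex conjugate roots (no real roots)


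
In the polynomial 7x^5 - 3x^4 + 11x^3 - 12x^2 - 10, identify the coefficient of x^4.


Read off the coefficient of x^4: -3


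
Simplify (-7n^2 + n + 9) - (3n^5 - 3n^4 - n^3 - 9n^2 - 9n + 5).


Distribute the minus sign:
  (-7n^2 + n + 9)
- (3n^5 - 3n^4 - n^3 - 9n^2 - 9n + 5)
Negate second polynomial: -3n^5 + 3n^4 + n^3 + 9n^2 + 9n - 5
Add: -3n^5 + 3n^4 + n^3 + 2n^2 + 10n + 4


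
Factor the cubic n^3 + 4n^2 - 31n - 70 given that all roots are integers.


Try integer roots (divisors of -70). n=5: p(5)=0.
Divide out (n - 5): quotient is n^2 + 9n + 14.
Factor the quadratic: (n + 7)(n + 2)
Result: (n - 5)(n + 7)(n + 2)


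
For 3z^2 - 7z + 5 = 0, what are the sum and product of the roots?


For az^2+bz+c=0: sum = -b/a, product = c/a.
a=3, b=-7, c=5
Sum = -(-7)/3 = 7/3
Product = (5)/3 = 5/3


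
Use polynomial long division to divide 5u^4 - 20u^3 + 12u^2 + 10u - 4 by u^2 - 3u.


(5u^4 - 20u^3 + 12u^2 + 10u - 4) / (u^2 - 3u)
Step 1: 5u^2 * (u^2 - 3u) = 5u^4 - 15u^3; subtract.
Step 2: -5u * (u^2 - 3u) = -5u^3 + 15u^2; subtract.
Step 3: -3 * (u^2 - 3u) = -3u^2 + 9u; subtract.
Quotient: 5u^2 - 5u - 3, Remainder: u - 4


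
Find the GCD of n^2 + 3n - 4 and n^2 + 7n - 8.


Factor each:
  n^2 + 3n - 4 = (n - 1)(n + 4)
  n^2 + 7n - 8 = (n - 1)(n + 8)
Common monic factor: n - 1


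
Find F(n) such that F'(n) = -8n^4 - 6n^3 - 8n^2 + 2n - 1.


Reverse power rule on each term:
  ∫ -8n^4 dn = -(8/5)n^5
  ∫ -6n^3 dn = -(3/2)n^4
  ∫ -8n^2 dn = -(8/3)n^3
  ∫ 2n dn = n^2
  ∫ -1 dn = -n
F(n) = -(8/5)n^5 - (3/2)n^4 - (8/3)n^3 + n^2 - n + C


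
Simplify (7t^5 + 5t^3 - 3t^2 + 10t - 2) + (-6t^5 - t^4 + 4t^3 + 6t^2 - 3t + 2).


Align terms by degree and add:
  7t^5 + 5t^3 - 3t^2 + 10t - 2
  -6t^5 - t^4 + 4t^3 + 6t^2 - 3t + 2
= t^5 - t^4 + 9t^3 + 3t^2 + 7t


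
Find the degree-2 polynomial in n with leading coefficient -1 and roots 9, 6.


p(n) = -(n - 9)(n - 6)
Expand: -n^2 + 15n - 54


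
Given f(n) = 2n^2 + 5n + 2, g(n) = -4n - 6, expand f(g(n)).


Substitute g(n) into f:
f(g(n)) = 2*(-4n - 6)^2 + 5*(-4n - 6) + 2
(-4n - 6)^2 = 16n^2 + 48n + 36
Expand and combine: 32n^2 + 76n + 44


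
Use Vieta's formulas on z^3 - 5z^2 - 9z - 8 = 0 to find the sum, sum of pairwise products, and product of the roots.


Monic cubic z^3+bz^2+cz+d=0: sum=-b, pairwise sum=c, product=-d.
b=-5, c=-9, d=-8
r1+r2+r3 = 5
r1r2+r1r3+r2r3 = -9
r1r2r3 = 8


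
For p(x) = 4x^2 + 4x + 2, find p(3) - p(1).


p(3) = 50
p(1) = 10
p(3) - p(1) = 50 - 10 = 40


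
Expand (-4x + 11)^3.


Expand (-4x + 11)^3 by repeated multiplication:
  (-4x + 11)^2 = 16x^2 - 88x + 121
= -64x^3 + 528x^2 - 1452x + 1331


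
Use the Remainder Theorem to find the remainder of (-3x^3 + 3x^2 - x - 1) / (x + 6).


By the Remainder Theorem, the remainder equals p(-6):
  -3*(-6)^3 = 648
  3*(-6)^2 = 108
  -1*(-6)^1 = 6
  constant: -1
Sum: 648 + 108 + 6 - 1 = 761


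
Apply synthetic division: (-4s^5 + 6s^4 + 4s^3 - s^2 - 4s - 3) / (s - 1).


Synthetic division with c = 1. Coefficients: -4, 6, 4, -1, -4, -3
Bring down -4.
  -4 * 1 = -4; -4 + 6 = 2
  2 * 1 = 2; 2 + 4 = 6
  6 * 1 = 6; 6 - 1 = 5
  5 * 1 = 5; 5 - 4 = 1
  1 * 1 = 1; 1 - 3 = -2
Quotient: -4s^4 + 2s^3 + 6s^2 + 5s + 1, Remainder: -2


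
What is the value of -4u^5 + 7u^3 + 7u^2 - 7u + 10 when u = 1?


Using direct substitution:
  -4 * (1)^5 = -4
  0 * (1)^4 = 0
  7 * (1)^3 = 7
  7 * (1)^2 = 7
  -7 * (1)^1 = -7
  constant: 10
Sum = -4 + 0 + 7 + 7 - 7 + 10 = 13


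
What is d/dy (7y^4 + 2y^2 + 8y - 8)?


Apply the power rule term by term:
  d/dy(7y^4) = 28y^3
  d/dy(2y^2) = 4y
  d/dy(8y) = 8
  d/dy(-8) = 0
p'(y) = 28y^3 + 4y + 8


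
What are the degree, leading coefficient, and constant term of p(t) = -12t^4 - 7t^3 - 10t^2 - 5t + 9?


Highest power of t is 4, with coefficient -12. Constant term is 9.
Degree = 4, leading coefficient = -12, constant term = 9


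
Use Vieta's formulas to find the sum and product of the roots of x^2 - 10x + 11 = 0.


For ax^2+bx+c=0: sum = -b/a, product = c/a.
a=1, b=-10, c=11
Sum = -(-10)/1 = 10
Product = (11)/1 = 11


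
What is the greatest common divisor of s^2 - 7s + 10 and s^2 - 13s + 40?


Factor each:
  s^2 - 7s + 10 = (s - 5)(s - 2)
  s^2 - 13s + 40 = (s - 5)(s - 8)
Common monic factor: s - 5


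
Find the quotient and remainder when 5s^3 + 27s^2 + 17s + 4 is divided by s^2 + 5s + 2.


(5s^3 + 27s^2 + 17s + 4) / (s^2 + 5s + 2)
Step 1: 5s * (s^2 + 5s + 2) = 5s^3 + 25s^2 + 10s; subtract.
Step 2: 2 * (s^2 + 5s + 2) = 2s^2 + 10s + 4; subtract.
Quotient: 5s + 2, Remainder: -3s


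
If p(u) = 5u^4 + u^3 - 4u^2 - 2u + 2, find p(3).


Using direct substitution:
  5 * (3)^4 = 405
  1 * (3)^3 = 27
  -4 * (3)^2 = -36
  -2 * (3)^1 = -6
  constant: 2
Sum = 405 + 27 - 36 - 6 + 2 = 392


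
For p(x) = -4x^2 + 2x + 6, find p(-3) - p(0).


p(-3) = -36
p(0) = 6
p(-3) - p(0) = -36 - 6 = -42


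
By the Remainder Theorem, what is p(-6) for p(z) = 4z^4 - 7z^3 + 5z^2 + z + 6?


By the Remainder Theorem, the remainder equals p(-6):
  4*(-6)^4 = 5184
  -7*(-6)^3 = 1512
  5*(-6)^2 = 180
  1*(-6)^1 = -6
  constant: 6
Sum: 5184 + 1512 + 180 - 6 + 6 = 6876


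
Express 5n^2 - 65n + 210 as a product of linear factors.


Roots satisfy r1 + r2 = -b/a = 13 and r1*r2 = c/a = 42.
So r1 = 7, r2 = 6.
5n^2 - 65n + 210 = 5(n - r1)(n - r2) = 5(n - 7)(n - 6)


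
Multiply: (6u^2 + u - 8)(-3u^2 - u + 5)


Distribute each term of the first polynomial:
  (6u^2)(-3u^2 - u + 5) = -18u^4 - 6u^3 + 30u^2
  (u)(-3u^2 - u + 5) = -3u^3 - u^2 + 5u
  (-8)(-3u^2 - u + 5) = 24u^2 + 8u - 40
Sum: -18u^4 - 9u^3 + 53u^2 + 13u - 40


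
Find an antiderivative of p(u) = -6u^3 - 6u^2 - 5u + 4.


Reverse power rule on each term:
  ∫ -6u^3 du = -(3/2)u^4
  ∫ -6u^2 du = -2u^3
  ∫ -5u du = -(5/2)u^2
  ∫ 4 du = 4u
F(u) = -(3/2)u^4 - 2u^3 - (5/2)u^2 + 4u + C


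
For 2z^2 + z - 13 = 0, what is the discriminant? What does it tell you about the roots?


D = b^2 - 4ac = (1)^2 - 4(2)(-13) = 1 + 104 = 105
Since D > 0: two distinct irrational roots


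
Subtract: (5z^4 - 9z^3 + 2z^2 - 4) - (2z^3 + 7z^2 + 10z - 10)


Distribute the minus sign:
  (5z^4 - 9z^3 + 2z^2 - 4)
- (2z^3 + 7z^2 + 10z - 10)
Negate second polynomial: -2z^3 - 7z^2 - 10z + 10
Add: 5z^4 - 11z^3 - 5z^2 - 10z + 6


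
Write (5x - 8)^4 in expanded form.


Expand (5x - 8)^4 by repeated multiplication:
  (5x - 8)^2 = 25x^2 - 80x + 64
  (5x - 8)^3 = 125x^3 - 600x^2 + 960x - 512
= 625x^4 - 4000x^3 + 9600x^2 - 10240x + 4096


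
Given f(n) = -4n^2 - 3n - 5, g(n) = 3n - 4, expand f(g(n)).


Substitute g(n) into f:
f(g(n)) = -4*(3n - 4)^2 + (-3)*(3n - 4) + (-5)
(3n - 4)^2 = 9n^2 - 24n + 16
Expand and combine: -36n^2 + 87n - 57


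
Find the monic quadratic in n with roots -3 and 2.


p(n) = (n + 3)(n - 2)
Expand: n^2 + n - 6


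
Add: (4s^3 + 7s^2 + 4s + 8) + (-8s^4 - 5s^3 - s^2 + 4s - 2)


Align terms by degree and add:
  4s^3 + 7s^2 + 4s + 8
  -8s^4 - 5s^3 - s^2 + 4s - 2
= -8s^4 - s^3 + 6s^2 + 8s + 6


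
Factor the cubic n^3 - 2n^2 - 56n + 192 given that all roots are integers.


Try integer roots (divisors of 192). n=6: p(6)=0.
Divide out (n - 6): quotient is n^2 + 4n - 32.
Factor the quadratic: (n + 8)(n - 4)
Result: (n - 6)(n + 8)(n - 4)


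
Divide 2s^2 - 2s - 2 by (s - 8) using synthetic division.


Synthetic division with c = 8. Coefficients: 2, -2, -2
Bring down 2.
  2 * 8 = 16; 16 - 2 = 14
  14 * 8 = 112; 112 - 2 = 110
Quotient: 2s + 14, Remainder: 110


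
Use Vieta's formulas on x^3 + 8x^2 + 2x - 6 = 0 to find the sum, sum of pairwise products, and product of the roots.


Monic cubic x^3+bx^2+cx+d=0: sum=-b, pairwise sum=c, product=-d.
b=8, c=2, d=-6
r1+r2+r3 = -8
r1r2+r1r3+r2r3 = 2
r1r2r3 = 6


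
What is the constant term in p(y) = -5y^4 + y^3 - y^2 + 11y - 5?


Read off the constant term: -5


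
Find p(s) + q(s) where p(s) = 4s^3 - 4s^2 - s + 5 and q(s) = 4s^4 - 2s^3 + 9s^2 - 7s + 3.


Align terms by degree and add:
  4s^3 - 4s^2 - s + 5
+ 4s^4 - 2s^3 + 9s^2 - 7s + 3
= 4s^4 + 2s^3 + 5s^2 - 8s + 8


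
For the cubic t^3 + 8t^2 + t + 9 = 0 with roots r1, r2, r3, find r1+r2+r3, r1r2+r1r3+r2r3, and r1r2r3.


Monic cubic t^3+bt^2+ct+d=0: sum=-b, pairwise sum=c, product=-d.
b=8, c=1, d=9
r1+r2+r3 = -8
r1r2+r1r3+r2r3 = 1
r1r2r3 = -9


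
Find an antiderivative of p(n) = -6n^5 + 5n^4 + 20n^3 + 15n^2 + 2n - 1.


Reverse power rule on each term:
  ∫ -6n^5 dn = -n^6
  ∫ 5n^4 dn = n^5
  ∫ 20n^3 dn = 5n^4
  ∫ 15n^2 dn = 5n^3
  ∫ 2n dn = n^2
  ∫ -1 dn = -n
F(n) = -n^6 + n^5 + 5n^4 + 5n^3 + n^2 - n + C


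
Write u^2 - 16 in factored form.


Roots satisfy r1 + r2 = -b/a = 0 and r1*r2 = c/a = -16.
So r1 = -4, r2 = 4.
u^2 - 16 = (u - r1)(u - r2) = (u + 4)(u - 4)


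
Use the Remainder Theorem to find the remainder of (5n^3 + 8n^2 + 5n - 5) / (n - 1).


By the Remainder Theorem, the remainder equals p(1):
  5*(1)^3 = 5
  8*(1)^2 = 8
  5*(1)^1 = 5
  constant: -5
Sum: 5 + 8 + 5 - 5 = 13


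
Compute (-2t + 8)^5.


Expand (-2t + 8)^5 by repeated multiplication:
  (-2t + 8)^2 = 4t^2 - 32t + 64
  (-2t + 8)^3 = -8t^3 + 96t^2 - 384t + 512
  (-2t + 8)^4 = 16t^4 - 256t^3 + 1536t^2 - 4096t + 4096
= -32t^5 + 640t^4 - 5120t^3 + 20480t^2 - 40960t + 32768


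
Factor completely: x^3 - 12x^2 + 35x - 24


Try integer roots (divisors of -24). x=1: p(1)=0.
Divide out (x - 1): quotient is x^2 - 11x + 24.
Factor the quadratic: (x - 8)(x - 3)
Result: (x - 1)(x - 8)(x - 3)


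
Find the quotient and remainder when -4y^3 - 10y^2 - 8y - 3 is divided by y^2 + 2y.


(-4y^3 - 10y^2 - 8y - 3) / (y^2 + 2y)
Step 1: -4y * (y^2 + 2y) = -4y^3 - 8y^2; subtract.
Step 2: -2 * (y^2 + 2y) = -2y^2 - 4y; subtract.
Quotient: -4y - 2, Remainder: -4y - 3


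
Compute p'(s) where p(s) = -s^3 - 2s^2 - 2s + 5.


Apply the power rule term by term:
  d/ds(-s^3) = -3s^2
  d/ds(-2s^2) = -4s
  d/ds(-2s) = -2
  d/ds(5) = 0
p'(s) = -3s^2 - 4s - 2


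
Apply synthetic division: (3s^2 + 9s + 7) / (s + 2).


Synthetic division with c = -2. Coefficients: 3, 9, 7
Bring down 3.
  3 * -2 = -6; -6 + 9 = 3
  3 * -2 = -6; -6 + 7 = 1
Quotient: 3s + 3, Remainder: 1


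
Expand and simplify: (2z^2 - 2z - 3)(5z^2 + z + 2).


Distribute each term of the first polynomial:
  (2z^2)(5z^2 + z + 2) = 10z^4 + 2z^3 + 4z^2
  (-2z)(5z^2 + z + 2) = -10z^3 - 2z^2 - 4z
  (-3)(5z^2 + z + 2) = -15z^2 - 3z - 6
Sum: 10z^4 - 8z^3 - 13z^2 - 7z - 6
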